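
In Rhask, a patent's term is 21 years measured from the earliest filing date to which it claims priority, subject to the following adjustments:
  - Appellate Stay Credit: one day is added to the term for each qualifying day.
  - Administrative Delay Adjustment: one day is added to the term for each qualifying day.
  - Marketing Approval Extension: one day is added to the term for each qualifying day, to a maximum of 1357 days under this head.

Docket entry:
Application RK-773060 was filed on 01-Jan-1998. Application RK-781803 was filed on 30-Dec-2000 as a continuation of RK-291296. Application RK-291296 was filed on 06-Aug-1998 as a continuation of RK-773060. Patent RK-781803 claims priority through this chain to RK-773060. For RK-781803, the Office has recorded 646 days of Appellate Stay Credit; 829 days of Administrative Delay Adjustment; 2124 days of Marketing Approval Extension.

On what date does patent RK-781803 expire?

2026-10-03

Earliest priority filing: 1 January 1998.
Base term: 1 January 1998 + 21 years → 1 January 2019.
Appellate Stay Credit: +646 days → 8 October 2020.
Administrative Delay Adjustment: +829 days → 15 January 2023.
Marketing Approval Extension: 2124 days claimed exceeds the 1357-day cap, so +1357 days → 3 October 2026.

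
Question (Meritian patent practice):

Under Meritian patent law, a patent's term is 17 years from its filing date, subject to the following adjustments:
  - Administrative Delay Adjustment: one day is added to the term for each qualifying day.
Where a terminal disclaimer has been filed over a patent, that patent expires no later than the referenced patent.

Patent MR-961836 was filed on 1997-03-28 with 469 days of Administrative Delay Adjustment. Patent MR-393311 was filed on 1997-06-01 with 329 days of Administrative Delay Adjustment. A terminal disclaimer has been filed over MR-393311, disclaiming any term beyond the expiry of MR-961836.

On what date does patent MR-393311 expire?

Natural term of MR-393311:
  Base: filing + 17 years → 1 June 2014.
  Administrative Delay Adjustment: +329 days → 26 April 2015.
Expiry of referenced patent MR-961836:
  Base: filing + 17 years → 28 March 2014.
  Administrative Delay Adjustment: +469 days → 10 July 2015.
Terminal disclaimer: MR-393311 expires on the earlier of 26 April 2015 and 10 July 2015.

April 26, 2015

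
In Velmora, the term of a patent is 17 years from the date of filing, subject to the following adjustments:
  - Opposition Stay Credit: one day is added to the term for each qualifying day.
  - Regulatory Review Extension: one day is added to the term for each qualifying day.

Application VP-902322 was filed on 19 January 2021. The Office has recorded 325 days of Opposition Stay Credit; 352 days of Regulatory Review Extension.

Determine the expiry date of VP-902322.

November 27, 2039

Base term: filing date + 17 years → 19 January 2038.
Opposition Stay Credit: +325 days → 10 December 2038.
Regulatory Review Extension: +352 days → 27 November 2039.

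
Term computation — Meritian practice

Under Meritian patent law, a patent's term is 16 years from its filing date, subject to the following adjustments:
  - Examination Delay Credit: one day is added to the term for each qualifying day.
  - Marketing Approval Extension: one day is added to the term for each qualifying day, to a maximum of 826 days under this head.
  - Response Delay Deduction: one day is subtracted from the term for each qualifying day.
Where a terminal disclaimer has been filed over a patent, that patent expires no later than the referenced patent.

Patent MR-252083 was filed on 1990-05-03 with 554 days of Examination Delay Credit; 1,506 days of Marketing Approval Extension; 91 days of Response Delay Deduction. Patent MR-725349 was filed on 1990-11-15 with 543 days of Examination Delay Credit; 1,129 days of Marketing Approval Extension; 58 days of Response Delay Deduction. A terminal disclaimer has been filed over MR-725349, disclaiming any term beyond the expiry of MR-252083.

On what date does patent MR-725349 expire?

2009-11-12

Natural term of MR-725349:
  Base: filing + 16 years → 15 November 2006.
  Examination Delay Credit: +543 days → 11 May 2008.
  Marketing Approval Extension: 1129 days claimed exceeds the 826-day cap, so +826 days → 15 August 2010.
  Response Delay Deduction: −58 days → 18 June 2010.
Expiry of referenced patent MR-252083:
  Base: filing + 16 years → 3 May 2006.
  Examination Delay Credit: +554 days → 8 November 2007.
  Marketing Approval Extension: 1506 days claimed exceeds the 826-day cap, so +826 days → 11 February 2010.
  Response Delay Deduction: −91 days → 12 November 2009.
Terminal disclaimer: MR-725349 expires on the earlier of 18 June 2010 and 12 November 2009.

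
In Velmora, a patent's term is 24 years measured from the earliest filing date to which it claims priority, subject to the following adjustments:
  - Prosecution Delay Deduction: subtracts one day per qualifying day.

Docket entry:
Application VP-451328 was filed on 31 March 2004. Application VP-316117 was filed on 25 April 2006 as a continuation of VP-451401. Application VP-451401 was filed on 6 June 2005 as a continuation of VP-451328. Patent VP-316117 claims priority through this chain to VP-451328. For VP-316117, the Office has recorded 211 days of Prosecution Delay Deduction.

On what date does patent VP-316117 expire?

Earliest priority filing: 31 March 2004.
Base term: 31 March 2004 + 24 years → 31 March 2028.
Prosecution Delay Deduction: −211 days → 2 September 2027.

September 2, 2027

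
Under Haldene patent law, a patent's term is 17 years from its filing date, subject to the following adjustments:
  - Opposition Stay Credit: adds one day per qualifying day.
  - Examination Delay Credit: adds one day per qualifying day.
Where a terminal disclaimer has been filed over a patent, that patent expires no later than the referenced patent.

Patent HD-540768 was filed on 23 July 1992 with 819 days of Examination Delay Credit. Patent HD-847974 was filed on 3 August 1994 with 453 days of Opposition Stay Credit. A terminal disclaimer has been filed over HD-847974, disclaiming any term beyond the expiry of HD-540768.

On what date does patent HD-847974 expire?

2011-10-20

Natural term of HD-847974:
  Base: filing + 17 years → 3 August 2011.
  Opposition Stay Credit: +453 days → 29 October 2012.
Expiry of referenced patent HD-540768:
  Base: filing + 17 years → 23 July 2009.
  Examination Delay Credit: +819 days → 20 October 2011.
Terminal disclaimer: HD-847974 expires on the earlier of 29 October 2012 and 20 October 2011.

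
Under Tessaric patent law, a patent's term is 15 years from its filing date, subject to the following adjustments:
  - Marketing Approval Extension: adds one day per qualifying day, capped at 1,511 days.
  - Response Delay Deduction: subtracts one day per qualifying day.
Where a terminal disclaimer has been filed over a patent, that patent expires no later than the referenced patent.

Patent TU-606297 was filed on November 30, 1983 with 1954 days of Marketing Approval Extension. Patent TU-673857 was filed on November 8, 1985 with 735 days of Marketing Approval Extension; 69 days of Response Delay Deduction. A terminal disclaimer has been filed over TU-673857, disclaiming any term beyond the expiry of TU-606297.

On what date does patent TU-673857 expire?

Natural term of TU-673857:
  Base: filing + 15 years → 8 November 2000.
  Marketing Approval Extension: 735 days (within the 1511-day cap) → +735 days → 13 November 2002.
  Response Delay Deduction: −69 days → 5 September 2002.
Expiry of referenced patent TU-606297:
  Base: filing + 15 years → 30 November 1998.
  Marketing Approval Extension: 1954 days claimed exceeds the 1511-day cap, so +1511 days → 19 January 2003.
Terminal disclaimer: TU-673857 expires on the earlier of 5 September 2002 and 19 January 2003.

September 5, 2002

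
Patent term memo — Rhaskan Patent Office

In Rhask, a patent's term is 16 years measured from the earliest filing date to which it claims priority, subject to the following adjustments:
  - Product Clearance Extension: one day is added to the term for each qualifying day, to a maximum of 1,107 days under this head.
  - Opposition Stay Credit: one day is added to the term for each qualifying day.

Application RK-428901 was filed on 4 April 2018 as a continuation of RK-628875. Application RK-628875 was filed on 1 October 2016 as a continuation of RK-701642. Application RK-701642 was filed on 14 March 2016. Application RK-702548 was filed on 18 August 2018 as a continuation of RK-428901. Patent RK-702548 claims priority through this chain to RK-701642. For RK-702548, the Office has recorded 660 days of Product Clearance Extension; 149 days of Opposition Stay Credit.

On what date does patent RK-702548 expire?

2034-06-01

Earliest priority filing: 14 March 2016.
Base term: 14 March 2016 + 16 years → 14 March 2032.
Product Clearance Extension: 660 days (within the 1107-day cap) → +660 days → 3 January 2034.
Opposition Stay Credit: +149 days → 1 June 2034.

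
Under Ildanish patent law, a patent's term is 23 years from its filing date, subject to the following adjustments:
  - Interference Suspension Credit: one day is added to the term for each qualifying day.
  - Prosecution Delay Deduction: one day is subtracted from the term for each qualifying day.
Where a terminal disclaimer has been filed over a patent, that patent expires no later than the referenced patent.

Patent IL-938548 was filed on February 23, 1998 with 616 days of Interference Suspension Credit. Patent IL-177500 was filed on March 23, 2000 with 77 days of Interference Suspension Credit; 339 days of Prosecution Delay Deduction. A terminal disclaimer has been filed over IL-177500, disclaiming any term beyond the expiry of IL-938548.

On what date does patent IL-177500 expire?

July 4, 2022

Natural term of IL-177500:
  Base: filing + 23 years → 23 March 2023.
  Interference Suspension Credit: +77 days → 8 June 2023.
  Prosecution Delay Deduction: −339 days → 4 July 2022.
Expiry of referenced patent IL-938548:
  Base: filing + 23 years → 23 February 2021.
  Interference Suspension Credit: +616 days → 1 November 2022.
Terminal disclaimer: IL-177500 expires on the earlier of 4 July 2022 and 1 November 2022.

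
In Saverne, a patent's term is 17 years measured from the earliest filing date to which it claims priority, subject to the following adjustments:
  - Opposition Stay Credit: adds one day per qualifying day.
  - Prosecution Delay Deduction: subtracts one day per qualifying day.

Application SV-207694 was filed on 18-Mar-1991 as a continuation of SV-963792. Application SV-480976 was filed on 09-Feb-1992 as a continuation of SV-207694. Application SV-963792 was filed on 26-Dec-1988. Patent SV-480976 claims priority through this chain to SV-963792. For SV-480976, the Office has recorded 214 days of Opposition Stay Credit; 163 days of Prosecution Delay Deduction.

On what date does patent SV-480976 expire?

Earliest priority filing: 26 December 1988.
Base term: 26 December 1988 + 17 years → 26 December 2005.
Opposition Stay Credit: +214 days → 28 July 2006.
Prosecution Delay Deduction: −163 days → 15 February 2006.

2006-02-15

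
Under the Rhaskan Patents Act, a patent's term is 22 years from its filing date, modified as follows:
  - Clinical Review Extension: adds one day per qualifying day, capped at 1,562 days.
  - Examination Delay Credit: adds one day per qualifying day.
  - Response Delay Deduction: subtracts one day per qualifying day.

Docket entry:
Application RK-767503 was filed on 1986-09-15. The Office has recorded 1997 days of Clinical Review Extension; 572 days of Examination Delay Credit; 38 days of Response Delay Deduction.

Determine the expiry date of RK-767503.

Base term: filing date + 22 years → 15 September 2008.
Clinical Review Extension: 1997 days claimed exceeds the 1562-day cap, so +1562 days → 25 December 2012.
Examination Delay Credit: +572 days → 20 July 2014.
Response Delay Deduction: −38 days → 12 June 2014.

2014-06-12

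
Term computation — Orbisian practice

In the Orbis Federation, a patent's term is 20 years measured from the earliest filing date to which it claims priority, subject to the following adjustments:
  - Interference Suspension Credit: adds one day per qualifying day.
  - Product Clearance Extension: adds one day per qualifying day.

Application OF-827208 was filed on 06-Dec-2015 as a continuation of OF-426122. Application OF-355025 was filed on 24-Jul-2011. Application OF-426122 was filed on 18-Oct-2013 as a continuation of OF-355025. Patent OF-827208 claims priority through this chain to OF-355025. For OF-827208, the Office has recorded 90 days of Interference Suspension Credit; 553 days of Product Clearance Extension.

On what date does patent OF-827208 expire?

Earliest priority filing: 24 July 2011.
Base term: 24 July 2011 + 20 years → 24 July 2031.
Interference Suspension Credit: +90 days → 22 October 2031.
Product Clearance Extension: +553 days → 27 April 2033.

April 27, 2033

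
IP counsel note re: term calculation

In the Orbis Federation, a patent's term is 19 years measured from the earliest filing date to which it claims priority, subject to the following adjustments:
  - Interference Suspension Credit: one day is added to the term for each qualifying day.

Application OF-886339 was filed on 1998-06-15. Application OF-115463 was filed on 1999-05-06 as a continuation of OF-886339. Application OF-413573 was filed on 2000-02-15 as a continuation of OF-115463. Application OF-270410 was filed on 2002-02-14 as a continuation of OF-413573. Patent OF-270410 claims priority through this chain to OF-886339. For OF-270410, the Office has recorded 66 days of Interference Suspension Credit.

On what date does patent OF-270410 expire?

August 20, 2017

Earliest priority filing: 15 June 1998.
Base term: 15 June 1998 + 19 years → 15 June 2017.
Interference Suspension Credit: +66 days → 20 August 2017.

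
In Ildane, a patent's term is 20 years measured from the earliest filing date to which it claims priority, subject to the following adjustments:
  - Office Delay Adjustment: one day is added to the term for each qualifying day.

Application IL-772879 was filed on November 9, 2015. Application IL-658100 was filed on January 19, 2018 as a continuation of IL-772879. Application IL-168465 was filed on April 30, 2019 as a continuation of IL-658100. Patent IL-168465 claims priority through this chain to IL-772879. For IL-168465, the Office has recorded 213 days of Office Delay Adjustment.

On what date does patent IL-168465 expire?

Earliest priority filing: 9 November 2015.
Base term: 9 November 2015 + 20 years → 9 November 2035.
Office Delay Adjustment: +213 days → 9 June 2036.

2036-06-09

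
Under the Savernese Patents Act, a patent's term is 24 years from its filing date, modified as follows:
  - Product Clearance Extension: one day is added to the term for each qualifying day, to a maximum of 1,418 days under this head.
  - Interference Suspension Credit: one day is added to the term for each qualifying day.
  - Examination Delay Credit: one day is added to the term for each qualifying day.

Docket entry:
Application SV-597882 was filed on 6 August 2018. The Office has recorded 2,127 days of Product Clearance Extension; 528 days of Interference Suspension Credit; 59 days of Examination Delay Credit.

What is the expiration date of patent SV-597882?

Base term: filing date + 24 years → 6 August 2042.
Product Clearance Extension: 2127 days claimed exceeds the 1418-day cap, so +1418 days → 24 June 2046.
Interference Suspension Credit: +528 days → 4 December 2047.
Examination Delay Credit: +59 days → 1 February 2048.

February 1, 2048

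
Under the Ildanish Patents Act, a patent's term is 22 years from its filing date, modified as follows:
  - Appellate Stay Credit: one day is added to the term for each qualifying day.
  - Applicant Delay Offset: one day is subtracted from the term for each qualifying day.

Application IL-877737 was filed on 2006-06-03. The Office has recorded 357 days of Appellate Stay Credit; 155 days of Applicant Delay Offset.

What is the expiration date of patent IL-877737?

Base term: filing date + 22 years → 3 June 2028.
Appellate Stay Credit: +357 days → 26 May 2029.
Applicant Delay Offset: −155 days → 22 December 2028.

2028-12-22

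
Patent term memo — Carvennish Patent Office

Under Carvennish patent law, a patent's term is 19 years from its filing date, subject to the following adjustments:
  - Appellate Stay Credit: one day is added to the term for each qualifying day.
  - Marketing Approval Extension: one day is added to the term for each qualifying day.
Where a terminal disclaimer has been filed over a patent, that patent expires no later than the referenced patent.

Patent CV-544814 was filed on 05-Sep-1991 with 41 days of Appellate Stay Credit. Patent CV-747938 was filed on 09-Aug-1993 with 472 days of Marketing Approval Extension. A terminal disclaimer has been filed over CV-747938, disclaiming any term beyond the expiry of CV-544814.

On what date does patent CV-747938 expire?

Natural term of CV-747938:
  Base: filing + 19 years → 9 August 2012.
  Marketing Approval Extension: +472 days → 24 November 2013.
Expiry of referenced patent CV-544814:
  Base: filing + 19 years → 5 September 2010.
  Appellate Stay Credit: +41 days → 16 October 2010.
Terminal disclaimer: CV-747938 expires on the earlier of 24 November 2013 and 16 October 2010.

2010-10-16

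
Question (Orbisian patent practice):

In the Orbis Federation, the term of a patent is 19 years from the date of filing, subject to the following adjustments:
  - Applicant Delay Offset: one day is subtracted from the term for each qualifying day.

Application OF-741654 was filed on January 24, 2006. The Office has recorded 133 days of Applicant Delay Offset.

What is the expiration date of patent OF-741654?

September 13, 2024

Base term: filing date + 19 years → 24 January 2025.
Applicant Delay Offset: −133 days → 13 September 2024.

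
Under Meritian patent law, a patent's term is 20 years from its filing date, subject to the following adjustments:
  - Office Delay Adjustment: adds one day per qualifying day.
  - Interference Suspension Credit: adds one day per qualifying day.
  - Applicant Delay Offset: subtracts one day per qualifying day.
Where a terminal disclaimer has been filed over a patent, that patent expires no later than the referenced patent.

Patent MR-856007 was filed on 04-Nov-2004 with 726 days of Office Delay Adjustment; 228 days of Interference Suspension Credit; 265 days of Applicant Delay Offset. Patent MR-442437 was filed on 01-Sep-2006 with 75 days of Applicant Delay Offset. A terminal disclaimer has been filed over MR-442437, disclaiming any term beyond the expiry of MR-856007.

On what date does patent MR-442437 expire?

2026-06-18

Natural term of MR-442437:
  Base: filing + 20 years → 1 September 2026.
  Applicant Delay Offset: −75 days → 18 June 2026.
Expiry of referenced patent MR-856007:
  Base: filing + 20 years → 4 November 2024.
  Office Delay Adjustment: +726 days → 31 October 2026.
  Interference Suspension Credit: +228 days → 16 June 2027.
  Applicant Delay Offset: −265 days → 24 September 2026.
Terminal disclaimer: MR-442437 expires on the earlier of 18 June 2026 and 24 September 2026.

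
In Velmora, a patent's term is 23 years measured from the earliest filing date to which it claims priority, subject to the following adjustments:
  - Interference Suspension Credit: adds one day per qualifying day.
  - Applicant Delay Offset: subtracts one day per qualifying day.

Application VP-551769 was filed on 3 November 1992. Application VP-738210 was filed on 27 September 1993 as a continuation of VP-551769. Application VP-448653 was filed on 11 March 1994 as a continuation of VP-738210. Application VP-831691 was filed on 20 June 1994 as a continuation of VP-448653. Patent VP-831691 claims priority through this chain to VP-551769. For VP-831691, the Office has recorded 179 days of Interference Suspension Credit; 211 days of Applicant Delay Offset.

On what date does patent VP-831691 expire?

Earliest priority filing: 3 November 1992.
Base term: 3 November 1992 + 23 years → 3 November 2015.
Interference Suspension Credit: +179 days → 30 April 2016.
Applicant Delay Offset: −211 days → 2 October 2015.

2015-10-02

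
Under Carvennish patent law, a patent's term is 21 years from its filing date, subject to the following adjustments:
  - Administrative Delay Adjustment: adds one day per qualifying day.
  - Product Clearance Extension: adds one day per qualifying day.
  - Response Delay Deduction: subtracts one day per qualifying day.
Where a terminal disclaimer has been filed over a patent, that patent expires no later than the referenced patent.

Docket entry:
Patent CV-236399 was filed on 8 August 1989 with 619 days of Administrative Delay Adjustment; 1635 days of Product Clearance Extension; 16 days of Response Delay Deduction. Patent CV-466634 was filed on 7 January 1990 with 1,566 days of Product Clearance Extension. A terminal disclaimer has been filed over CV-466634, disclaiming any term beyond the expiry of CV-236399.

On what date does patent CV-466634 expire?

2015-04-22

Natural term of CV-466634:
  Base: filing + 21 years → 7 January 2011.
  Product Clearance Extension: +1566 days → 22 April 2015.
Expiry of referenced patent CV-236399:
  Base: filing + 21 years → 8 August 2010.
  Administrative Delay Adjustment: +619 days → 18 April 2012.
  Product Clearance Extension: +1635 days → 9 October 2016.
  Response Delay Deduction: −16 days → 23 September 2016.
Terminal disclaimer: CV-466634 expires on the earlier of 22 April 2015 and 23 September 2016.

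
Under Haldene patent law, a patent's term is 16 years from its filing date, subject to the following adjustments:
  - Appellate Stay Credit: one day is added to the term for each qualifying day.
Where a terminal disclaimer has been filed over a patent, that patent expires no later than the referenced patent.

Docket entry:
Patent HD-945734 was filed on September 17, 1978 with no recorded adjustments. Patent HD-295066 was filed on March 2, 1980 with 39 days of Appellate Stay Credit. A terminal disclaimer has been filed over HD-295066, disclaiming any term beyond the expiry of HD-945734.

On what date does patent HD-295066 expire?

Natural term of HD-295066:
  Base: filing + 16 years → 2 March 1996.
  Appellate Stay Credit: +39 days → 10 April 1996.
Expiry of referenced patent HD-945734:
  Base: filing + 16 years → 17 September 1994.
Terminal disclaimer: HD-295066 expires on the earlier of 10 April 1996 and 17 September 1994.

1994-09-17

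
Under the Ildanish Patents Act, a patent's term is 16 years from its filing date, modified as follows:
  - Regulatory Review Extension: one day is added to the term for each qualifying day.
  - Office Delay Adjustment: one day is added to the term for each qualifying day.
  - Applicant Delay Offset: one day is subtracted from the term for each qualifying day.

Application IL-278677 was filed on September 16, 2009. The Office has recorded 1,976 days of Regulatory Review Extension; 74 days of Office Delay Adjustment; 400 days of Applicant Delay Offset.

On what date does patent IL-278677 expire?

2030-03-24

Base term: filing date + 16 years → 16 September 2025.
Regulatory Review Extension: +1976 days → 13 February 2031.
Office Delay Adjustment: +74 days → 28 April 2031.
Applicant Delay Offset: −400 days → 24 March 2030.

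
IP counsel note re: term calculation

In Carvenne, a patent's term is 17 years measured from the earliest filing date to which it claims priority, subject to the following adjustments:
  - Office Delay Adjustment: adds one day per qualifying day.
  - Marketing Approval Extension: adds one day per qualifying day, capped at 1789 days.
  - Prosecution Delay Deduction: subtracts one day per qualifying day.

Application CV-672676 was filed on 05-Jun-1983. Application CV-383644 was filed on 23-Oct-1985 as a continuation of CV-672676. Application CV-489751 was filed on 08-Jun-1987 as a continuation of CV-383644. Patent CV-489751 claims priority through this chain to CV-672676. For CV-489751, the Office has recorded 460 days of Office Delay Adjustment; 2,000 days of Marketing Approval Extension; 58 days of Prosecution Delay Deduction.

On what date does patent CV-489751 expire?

June 5, 2006

Earliest priority filing: 5 June 1983.
Base term: 5 June 1983 + 17 years → 5 June 2000.
Office Delay Adjustment: +460 days → 8 September 2001.
Marketing Approval Extension: 2000 days claimed exceeds the 1789-day cap, so +1789 days → 2 August 2006.
Prosecution Delay Deduction: −58 days → 5 June 2006.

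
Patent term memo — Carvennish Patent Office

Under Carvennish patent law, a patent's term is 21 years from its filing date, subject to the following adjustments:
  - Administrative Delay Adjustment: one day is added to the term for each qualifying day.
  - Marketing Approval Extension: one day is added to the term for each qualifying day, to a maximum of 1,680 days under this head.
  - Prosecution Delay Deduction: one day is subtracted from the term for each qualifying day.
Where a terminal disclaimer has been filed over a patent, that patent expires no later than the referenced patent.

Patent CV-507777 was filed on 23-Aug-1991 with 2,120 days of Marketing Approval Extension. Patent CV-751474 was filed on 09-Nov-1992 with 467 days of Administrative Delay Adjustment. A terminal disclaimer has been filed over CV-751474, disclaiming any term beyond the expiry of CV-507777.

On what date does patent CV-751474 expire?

2015-02-19

Natural term of CV-751474:
  Base: filing + 21 years → 9 November 2013.
  Administrative Delay Adjustment: +467 days → 19 February 2015.
Expiry of referenced patent CV-507777:
  Base: filing + 21 years → 23 August 2012.
  Marketing Approval Extension: 2120 days claimed exceeds the 1680-day cap, so +1680 days → 30 March 2017.
Terminal disclaimer: CV-751474 expires on the earlier of 19 February 2015 and 30 March 2017.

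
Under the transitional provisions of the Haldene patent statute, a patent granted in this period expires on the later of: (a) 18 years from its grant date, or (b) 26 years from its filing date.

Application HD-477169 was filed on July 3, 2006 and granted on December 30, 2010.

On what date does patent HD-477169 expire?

(a) grant + 18 years → 30 December 2028.
(b) filing + 26 years → 3 July 2032.
Later of the two: 3 July 2032.

July 3, 2032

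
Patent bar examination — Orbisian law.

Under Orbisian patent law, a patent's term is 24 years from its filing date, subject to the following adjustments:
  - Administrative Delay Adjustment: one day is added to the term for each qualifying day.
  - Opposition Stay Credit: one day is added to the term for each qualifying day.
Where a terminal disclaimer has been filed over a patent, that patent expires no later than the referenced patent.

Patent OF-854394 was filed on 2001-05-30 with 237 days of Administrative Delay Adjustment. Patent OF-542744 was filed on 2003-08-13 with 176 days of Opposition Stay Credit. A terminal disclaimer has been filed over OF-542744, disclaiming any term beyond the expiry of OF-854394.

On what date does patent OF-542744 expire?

Natural term of OF-542744:
  Base: filing + 24 years → 13 August 2027.
  Opposition Stay Credit: +176 days → 5 February 2028.
Expiry of referenced patent OF-854394:
  Base: filing + 24 years → 30 May 2025.
  Administrative Delay Adjustment: +237 days → 22 January 2026.
Terminal disclaimer: OF-542744 expires on the earlier of 5 February 2028 and 22 January 2026.

2026-01-22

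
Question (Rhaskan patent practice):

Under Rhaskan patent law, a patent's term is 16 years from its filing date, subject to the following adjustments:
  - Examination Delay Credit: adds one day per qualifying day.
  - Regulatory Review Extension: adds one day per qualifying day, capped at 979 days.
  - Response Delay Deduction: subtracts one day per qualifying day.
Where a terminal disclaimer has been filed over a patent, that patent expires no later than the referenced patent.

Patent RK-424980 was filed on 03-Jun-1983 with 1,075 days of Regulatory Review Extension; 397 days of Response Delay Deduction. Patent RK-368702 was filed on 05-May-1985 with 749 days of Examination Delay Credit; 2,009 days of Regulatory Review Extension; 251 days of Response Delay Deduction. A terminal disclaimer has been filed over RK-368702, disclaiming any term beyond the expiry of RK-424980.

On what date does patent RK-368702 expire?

Natural term of RK-368702:
  Base: filing + 16 years → 5 May 2001.
  Examination Delay Credit: +749 days → 24 May 2003.
  Regulatory Review Extension: 2009 days claimed exceeds the 979-day cap, so +979 days → 27 January 2006.
  Response Delay Deduction: −251 days → 21 May 2005.
Expiry of referenced patent RK-424980:
  Base: filing + 16 years → 3 June 1999.
  Regulatory Review Extension: 1075 days claimed exceeds the 979-day cap, so +979 days → 6 February 2002.
  Response Delay Deduction: −397 days → 5 January 2001.
Terminal disclaimer: RK-368702 expires on the earlier of 21 May 2005 and 5 January 2001.

2001-01-05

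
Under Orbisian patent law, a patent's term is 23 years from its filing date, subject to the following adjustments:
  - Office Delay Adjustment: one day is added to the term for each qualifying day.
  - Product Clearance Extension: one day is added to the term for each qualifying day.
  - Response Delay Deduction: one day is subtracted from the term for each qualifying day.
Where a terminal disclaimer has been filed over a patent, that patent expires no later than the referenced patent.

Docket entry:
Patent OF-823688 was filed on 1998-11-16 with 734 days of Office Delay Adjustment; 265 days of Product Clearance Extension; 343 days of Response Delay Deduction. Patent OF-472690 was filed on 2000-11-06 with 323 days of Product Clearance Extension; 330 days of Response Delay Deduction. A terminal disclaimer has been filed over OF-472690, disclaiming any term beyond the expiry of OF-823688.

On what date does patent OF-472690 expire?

2023-09-03

Natural term of OF-472690:
  Base: filing + 23 years → 6 November 2023.
  Product Clearance Extension: +323 days → 24 September 2024.
  Response Delay Deduction: −330 days → 30 October 2023.
Expiry of referenced patent OF-823688:
  Base: filing + 23 years → 16 November 2021.
  Office Delay Adjustment: +734 days → 20 November 2023.
  Product Clearance Extension: +265 days → 11 August 2024.
  Response Delay Deduction: −343 days → 3 September 2023.
Terminal disclaimer: OF-472690 expires on the earlier of 30 October 2023 and 3 September 2023.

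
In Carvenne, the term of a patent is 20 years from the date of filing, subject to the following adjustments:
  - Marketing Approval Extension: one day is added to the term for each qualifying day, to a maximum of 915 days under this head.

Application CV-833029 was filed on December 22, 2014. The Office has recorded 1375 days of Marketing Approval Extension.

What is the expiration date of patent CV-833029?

June 24, 2037

Base term: filing date + 20 years → 22 December 2034.
Marketing Approval Extension: 1375 days claimed exceeds the 915-day cap, so +915 days → 24 June 2037.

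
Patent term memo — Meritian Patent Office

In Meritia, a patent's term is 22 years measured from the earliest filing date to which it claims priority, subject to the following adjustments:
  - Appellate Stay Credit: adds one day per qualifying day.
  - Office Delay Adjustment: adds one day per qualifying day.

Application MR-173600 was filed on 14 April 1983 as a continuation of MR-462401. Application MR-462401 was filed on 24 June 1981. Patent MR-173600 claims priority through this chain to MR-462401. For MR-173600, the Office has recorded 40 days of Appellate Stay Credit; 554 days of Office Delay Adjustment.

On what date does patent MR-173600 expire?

Earliest priority filing: 24 June 1981.
Base term: 24 June 1981 + 22 years → 24 June 2003.
Appellate Stay Credit: +40 days → 3 August 2003.
Office Delay Adjustment: +554 days → 7 February 2005.

February 7, 2005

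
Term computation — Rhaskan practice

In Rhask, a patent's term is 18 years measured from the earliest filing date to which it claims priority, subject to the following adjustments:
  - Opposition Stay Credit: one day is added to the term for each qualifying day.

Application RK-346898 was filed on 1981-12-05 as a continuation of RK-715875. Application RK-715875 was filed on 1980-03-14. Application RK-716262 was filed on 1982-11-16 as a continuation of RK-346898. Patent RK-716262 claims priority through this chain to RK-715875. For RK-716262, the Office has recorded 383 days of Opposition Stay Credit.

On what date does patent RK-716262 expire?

1999-04-01

Earliest priority filing: 14 March 1980.
Base term: 14 March 1980 + 18 years → 14 March 1998.
Opposition Stay Credit: +383 days → 1 April 1999.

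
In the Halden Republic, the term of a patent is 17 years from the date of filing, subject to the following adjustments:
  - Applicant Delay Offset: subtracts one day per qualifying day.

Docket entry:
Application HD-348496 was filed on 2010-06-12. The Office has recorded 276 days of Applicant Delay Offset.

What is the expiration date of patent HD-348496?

September 9, 2026

Base term: filing date + 17 years → 12 June 2027.
Applicant Delay Offset: −276 days → 9 September 2026.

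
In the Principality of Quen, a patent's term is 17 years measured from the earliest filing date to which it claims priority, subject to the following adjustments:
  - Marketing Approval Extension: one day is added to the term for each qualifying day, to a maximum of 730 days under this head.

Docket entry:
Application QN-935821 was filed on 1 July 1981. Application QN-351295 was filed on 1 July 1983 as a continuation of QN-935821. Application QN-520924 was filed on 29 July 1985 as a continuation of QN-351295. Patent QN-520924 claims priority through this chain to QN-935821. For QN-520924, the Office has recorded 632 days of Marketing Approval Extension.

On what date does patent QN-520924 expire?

Earliest priority filing: 1 July 1981.
Base term: 1 July 1981 + 17 years → 1 July 1998.
Marketing Approval Extension: 632 days (within the 730-day cap) → +632 days → 24 March 2000.

March 24, 2000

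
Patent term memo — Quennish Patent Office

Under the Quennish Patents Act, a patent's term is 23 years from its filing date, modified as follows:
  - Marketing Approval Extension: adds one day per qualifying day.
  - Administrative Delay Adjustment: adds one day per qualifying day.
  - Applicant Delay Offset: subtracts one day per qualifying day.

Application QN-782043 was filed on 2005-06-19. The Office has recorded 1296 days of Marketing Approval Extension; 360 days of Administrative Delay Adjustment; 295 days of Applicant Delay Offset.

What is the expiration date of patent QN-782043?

Base term: filing date + 23 years → 19 June 2028.
Marketing Approval Extension: +1296 days → 6 January 2032.
Administrative Delay Adjustment: +360 days → 31 December 2032.
Applicant Delay Offset: −295 days → 11 March 2032.

March 11, 2032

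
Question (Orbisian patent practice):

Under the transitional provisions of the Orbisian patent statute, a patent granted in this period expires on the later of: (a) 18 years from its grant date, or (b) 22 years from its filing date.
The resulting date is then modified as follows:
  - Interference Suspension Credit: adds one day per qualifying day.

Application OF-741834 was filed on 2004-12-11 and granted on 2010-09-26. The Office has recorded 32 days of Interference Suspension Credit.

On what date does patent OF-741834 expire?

October 28, 2028

(a) grant + 18 years → 26 September 2028.
(b) filing + 22 years → 11 December 2026.
Later of the two: 26 September 2028.
Interference Suspension Credit: +32 days → 28 October 2028.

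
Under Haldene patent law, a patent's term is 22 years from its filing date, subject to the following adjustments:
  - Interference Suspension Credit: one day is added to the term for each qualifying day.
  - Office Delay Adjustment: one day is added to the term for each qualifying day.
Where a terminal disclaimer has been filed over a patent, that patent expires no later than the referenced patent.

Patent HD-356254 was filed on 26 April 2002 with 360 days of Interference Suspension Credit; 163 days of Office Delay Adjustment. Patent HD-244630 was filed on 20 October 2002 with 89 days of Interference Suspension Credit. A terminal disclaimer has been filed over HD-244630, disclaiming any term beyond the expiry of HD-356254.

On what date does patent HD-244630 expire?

Natural term of HD-244630:
  Base: filing + 22 years → 20 October 2024.
  Interference Suspension Credit: +89 days → 17 January 2025.
Expiry of referenced patent HD-356254:
  Base: filing + 22 years → 26 April 2024.
  Interference Suspension Credit: +360 days → 21 April 2025.
  Office Delay Adjustment: +163 days → 1 October 2025.
Terminal disclaimer: HD-244630 expires on the earlier of 17 January 2025 and 1 October 2025.

January 17, 2025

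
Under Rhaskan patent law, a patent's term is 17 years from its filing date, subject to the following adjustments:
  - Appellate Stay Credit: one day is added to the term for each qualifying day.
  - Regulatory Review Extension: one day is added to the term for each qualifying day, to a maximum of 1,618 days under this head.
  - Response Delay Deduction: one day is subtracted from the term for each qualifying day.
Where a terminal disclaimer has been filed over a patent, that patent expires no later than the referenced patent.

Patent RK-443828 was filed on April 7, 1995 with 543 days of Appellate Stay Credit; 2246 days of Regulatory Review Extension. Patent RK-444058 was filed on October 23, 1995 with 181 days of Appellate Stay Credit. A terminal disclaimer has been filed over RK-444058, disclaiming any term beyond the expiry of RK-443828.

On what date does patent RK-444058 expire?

2013-04-22

Natural term of RK-444058:
  Base: filing + 17 years → 23 October 2012.
  Appellate Stay Credit: +181 days → 22 April 2013.
Expiry of referenced patent RK-443828:
  Base: filing + 17 years → 7 April 2012.
  Appellate Stay Credit: +543 days → 2 October 2013.
  Regulatory Review Extension: 2246 days claimed exceeds the 1618-day cap, so +1618 days → 8 March 2018.
Terminal disclaimer: RK-444058 expires on the earlier of 22 April 2013 and 8 March 2018.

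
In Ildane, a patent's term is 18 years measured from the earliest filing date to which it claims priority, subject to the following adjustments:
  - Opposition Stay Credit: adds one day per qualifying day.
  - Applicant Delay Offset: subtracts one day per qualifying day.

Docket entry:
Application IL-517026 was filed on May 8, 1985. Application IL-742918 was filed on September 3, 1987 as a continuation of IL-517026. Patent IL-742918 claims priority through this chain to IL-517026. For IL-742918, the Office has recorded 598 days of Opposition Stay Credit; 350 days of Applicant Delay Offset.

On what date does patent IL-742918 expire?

Earliest priority filing: 8 May 1985.
Base term: 8 May 1985 + 18 years → 8 May 2003.
Opposition Stay Credit: +598 days → 26 December 2004.
Applicant Delay Offset: −350 days → 11 January 2004.

2004-01-11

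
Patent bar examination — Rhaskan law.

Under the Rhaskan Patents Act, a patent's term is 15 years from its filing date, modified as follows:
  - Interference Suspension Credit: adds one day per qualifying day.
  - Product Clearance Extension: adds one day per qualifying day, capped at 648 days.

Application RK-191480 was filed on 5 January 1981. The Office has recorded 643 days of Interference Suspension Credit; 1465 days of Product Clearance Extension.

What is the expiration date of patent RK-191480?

Base term: filing date + 15 years → 5 January 1996.
Interference Suspension Credit: +643 days → 9 October 1997.
Product Clearance Extension: 1465 days claimed exceeds the 648-day cap, so +648 days → 19 July 1999.

1999-07-19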